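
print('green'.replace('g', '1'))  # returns 1reen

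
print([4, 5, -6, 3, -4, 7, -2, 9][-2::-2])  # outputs [-2, -4, -6, 4]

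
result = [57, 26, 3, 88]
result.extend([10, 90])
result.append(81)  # [57, 26, 3, 88, 10, 90, 81]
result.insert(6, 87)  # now [57, 26, 3, 88, 10, 90, 87, 81]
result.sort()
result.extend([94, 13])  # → [3, 10, 26, 57, 81, 87, 88, 90, 94, 13]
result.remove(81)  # [3, 10, 26, 57, 87, 88, 90, 94, 13]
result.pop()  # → 13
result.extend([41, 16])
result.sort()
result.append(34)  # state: [3, 10, 16, 26, 41, 57, 87, 88, 90, 94, 34]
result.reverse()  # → [34, 94, 90, 88, 87, 57, 41, 26, 16, 10, 3]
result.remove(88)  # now [34, 94, 90, 87, 57, 41, 26, 16, 10, 3]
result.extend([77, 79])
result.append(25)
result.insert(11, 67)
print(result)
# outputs [34, 94, 90, 87, 57, 41, 26, 16, 10, 3, 77, 67, 79, 25]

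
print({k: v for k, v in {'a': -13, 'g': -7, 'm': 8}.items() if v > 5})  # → {'m': 8}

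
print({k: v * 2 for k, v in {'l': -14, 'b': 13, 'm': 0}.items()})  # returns {'l': -28, 'b': 26, 'm': 0}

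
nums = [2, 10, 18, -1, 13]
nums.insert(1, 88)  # [2, 88, 10, 18, -1, 13]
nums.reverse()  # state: [13, -1, 18, 10, 88, 2]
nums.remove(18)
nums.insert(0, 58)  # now [58, 13, -1, 10, 88, 2]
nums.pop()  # 2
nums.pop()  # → 88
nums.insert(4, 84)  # [58, 13, -1, 10, 84]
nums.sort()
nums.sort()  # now [-1, 10, 13, 58, 84]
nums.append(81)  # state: [-1, 10, 13, 58, 84, 81]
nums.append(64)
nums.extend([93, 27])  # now [-1, 10, 13, 58, 84, 81, 64, 93, 27]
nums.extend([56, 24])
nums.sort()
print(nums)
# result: [-1, 10, 13, 24, 27, 56, 58, 64, 81, 84, 93]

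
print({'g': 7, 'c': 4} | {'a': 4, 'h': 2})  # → {'g': 7, 'c': 4, 'a': 4, 'h': 2}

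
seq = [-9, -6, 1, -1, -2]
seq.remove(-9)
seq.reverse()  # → [-2, -1, 1, -6]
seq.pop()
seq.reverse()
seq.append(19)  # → [1, -1, -2, 19]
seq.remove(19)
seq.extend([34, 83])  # [1, -1, -2, 34, 83]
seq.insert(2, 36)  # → [1, -1, 36, -2, 34, 83]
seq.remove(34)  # [1, -1, 36, -2, 83]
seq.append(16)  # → [1, -1, 36, -2, 83, 16]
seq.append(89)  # [1, -1, 36, -2, 83, 16, 89]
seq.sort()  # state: [-2, -1, 1, 16, 36, 83, 89]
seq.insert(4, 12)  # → [-2, -1, 1, 16, 12, 36, 83, 89]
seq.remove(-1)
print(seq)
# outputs [-2, 1, 16, 12, 36, 83, 89]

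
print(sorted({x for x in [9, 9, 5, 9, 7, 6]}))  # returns [5, 6, 7, 9]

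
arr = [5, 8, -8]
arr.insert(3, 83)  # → [5, 8, -8, 83]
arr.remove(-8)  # [5, 8, 83]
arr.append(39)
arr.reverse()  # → [39, 83, 8, 5]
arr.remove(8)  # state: [39, 83, 5]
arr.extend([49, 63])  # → [39, 83, 5, 49, 63]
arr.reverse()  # [63, 49, 5, 83, 39]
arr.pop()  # 39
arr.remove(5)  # [63, 49, 83]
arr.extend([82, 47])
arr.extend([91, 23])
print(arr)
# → [63, 49, 83, 82, 47, 91, 23]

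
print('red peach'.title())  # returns Red Peach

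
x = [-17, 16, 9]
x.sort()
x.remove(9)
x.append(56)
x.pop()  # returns 56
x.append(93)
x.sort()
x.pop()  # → 93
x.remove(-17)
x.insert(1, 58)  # [16, 58]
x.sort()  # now [16, 58]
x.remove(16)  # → [58]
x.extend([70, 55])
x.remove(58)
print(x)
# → [70, 55]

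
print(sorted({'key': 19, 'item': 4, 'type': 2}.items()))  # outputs [('item', 4), ('key', 19), ('type', 2)]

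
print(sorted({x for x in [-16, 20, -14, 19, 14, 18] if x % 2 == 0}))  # [-16, -14, 14, 18, 20]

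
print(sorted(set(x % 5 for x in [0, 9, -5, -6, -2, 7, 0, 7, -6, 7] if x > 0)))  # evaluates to [2, 4]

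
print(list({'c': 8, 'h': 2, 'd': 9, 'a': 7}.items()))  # [('c', 8), ('h', 2), ('d', 9), ('a', 7)]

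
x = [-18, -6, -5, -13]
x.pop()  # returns -13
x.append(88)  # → [-18, -6, -5, 88]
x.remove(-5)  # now [-18, -6, 88]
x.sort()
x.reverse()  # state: [88, -6, -18]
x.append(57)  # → [88, -6, -18, 57]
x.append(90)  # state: [88, -6, -18, 57, 90]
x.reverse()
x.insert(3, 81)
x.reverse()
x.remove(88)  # [-6, 81, -18, 57, 90]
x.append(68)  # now [-6, 81, -18, 57, 90, 68]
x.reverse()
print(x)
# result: [68, 90, 57, -18, 81, -6]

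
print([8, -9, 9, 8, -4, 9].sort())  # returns None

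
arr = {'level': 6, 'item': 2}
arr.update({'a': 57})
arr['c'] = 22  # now {'level': 6, 'item': 2, 'a': 57, 'c': 22}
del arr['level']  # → {'item': 2, 'a': 57, 'c': 22}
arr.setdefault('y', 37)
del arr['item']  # {'a': 57, 'c': 22, 'y': 37}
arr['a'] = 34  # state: {'a': 34, 'c': 22, 'y': 37}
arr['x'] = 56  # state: {'a': 34, 'c': 22, 'y': 37, 'x': 56}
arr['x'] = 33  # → {'a': 34, 'c': 22, 'y': 37, 'x': 33}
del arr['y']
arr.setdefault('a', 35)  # 34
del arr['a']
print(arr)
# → {'c': 22, 'x': 33}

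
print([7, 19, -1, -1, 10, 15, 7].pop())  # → 7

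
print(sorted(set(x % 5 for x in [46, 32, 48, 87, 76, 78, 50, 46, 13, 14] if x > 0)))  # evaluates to [0, 1, 2, 3, 4]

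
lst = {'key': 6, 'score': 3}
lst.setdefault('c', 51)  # 51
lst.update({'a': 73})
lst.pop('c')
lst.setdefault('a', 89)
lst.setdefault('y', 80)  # 80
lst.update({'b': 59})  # {'key': 6, 'score': 3, 'a': 73, 'y': 80, 'b': 59}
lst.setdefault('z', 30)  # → 30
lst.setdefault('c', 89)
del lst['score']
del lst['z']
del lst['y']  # {'key': 6, 'a': 73, 'b': 59, 'c': 89}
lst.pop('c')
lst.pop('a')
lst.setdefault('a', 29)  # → 29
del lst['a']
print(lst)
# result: {'key': 6, 'b': 59}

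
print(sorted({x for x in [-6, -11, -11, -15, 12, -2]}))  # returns [-15, -11, -6, -2, 12]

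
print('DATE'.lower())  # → date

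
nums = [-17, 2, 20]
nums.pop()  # 20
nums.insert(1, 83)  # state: [-17, 83, 2]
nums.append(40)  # [-17, 83, 2, 40]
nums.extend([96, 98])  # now [-17, 83, 2, 40, 96, 98]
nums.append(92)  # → [-17, 83, 2, 40, 96, 98, 92]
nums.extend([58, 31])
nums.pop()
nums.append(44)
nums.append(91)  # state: [-17, 83, 2, 40, 96, 98, 92, 58, 44, 91]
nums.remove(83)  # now [-17, 2, 40, 96, 98, 92, 58, 44, 91]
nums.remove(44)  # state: [-17, 2, 40, 96, 98, 92, 58, 91]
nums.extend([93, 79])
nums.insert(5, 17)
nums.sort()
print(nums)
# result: [-17, 2, 17, 40, 58, 79, 91, 92, 93, 96, 98]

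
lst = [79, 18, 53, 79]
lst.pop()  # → 79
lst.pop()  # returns 53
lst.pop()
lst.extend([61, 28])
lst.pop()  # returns 28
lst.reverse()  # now [61, 79]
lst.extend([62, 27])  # [61, 79, 62, 27]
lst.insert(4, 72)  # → [61, 79, 62, 27, 72]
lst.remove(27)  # [61, 79, 62, 72]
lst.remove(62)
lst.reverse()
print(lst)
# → [72, 79, 61]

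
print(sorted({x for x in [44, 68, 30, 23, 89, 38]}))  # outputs [23, 30, 38, 44, 68, 89]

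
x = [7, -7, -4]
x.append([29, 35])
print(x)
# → [7, -7, -4, [29, 35]]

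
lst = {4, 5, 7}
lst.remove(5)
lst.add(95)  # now {4, 7, 95}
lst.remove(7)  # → {4, 95}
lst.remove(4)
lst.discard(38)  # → {95}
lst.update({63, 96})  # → {63, 95, 96}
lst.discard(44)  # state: {63, 95, 96}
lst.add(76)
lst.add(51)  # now {51, 63, 76, 95, 96}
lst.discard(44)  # {51, 63, 76, 95, 96}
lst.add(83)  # {51, 63, 76, 83, 95, 96}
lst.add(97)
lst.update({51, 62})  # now {51, 62, 63, 76, 83, 95, 96, 97}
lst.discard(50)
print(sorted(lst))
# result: [51, 62, 63, 76, 83, 95, 96, 97]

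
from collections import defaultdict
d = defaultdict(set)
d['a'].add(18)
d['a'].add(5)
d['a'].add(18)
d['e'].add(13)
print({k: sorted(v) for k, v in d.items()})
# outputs {'a': [5, 18], 'e': [13]}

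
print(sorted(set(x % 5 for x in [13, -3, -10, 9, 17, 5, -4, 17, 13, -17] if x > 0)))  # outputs [0, 2, 3, 4]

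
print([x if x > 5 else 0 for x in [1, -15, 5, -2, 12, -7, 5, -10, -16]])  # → [0, 0, 0, 0, 12, 0, 0, 0, 0]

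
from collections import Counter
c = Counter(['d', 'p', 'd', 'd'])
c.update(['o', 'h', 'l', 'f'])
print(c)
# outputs Counter({'d': 3, 'p': 1, 'o': 1, 'h': 1, 'l': 1, 'f': 1})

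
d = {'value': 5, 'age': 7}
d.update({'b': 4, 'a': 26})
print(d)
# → {'value': 5, 'age': 7, 'b': 4, 'a': 26}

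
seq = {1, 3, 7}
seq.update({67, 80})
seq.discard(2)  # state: {1, 3, 7, 67, 80}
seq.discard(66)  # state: {1, 3, 7, 67, 80}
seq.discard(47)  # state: {1, 3, 7, 67, 80}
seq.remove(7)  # {1, 3, 67, 80}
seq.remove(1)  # {3, 67, 80}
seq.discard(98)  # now {3, 67, 80}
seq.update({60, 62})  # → {3, 60, 62, 67, 80}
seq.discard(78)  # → {3, 60, 62, 67, 80}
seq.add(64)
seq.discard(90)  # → {3, 60, 62, 64, 67, 80}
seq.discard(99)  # {3, 60, 62, 64, 67, 80}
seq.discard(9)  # {3, 60, 62, 64, 67, 80}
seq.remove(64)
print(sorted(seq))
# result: [3, 60, 62, 67, 80]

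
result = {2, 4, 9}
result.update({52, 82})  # {2, 4, 9, 52, 82}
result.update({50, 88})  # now {2, 4, 9, 50, 52, 82, 88}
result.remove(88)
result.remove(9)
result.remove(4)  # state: {2, 50, 52, 82}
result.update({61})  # {2, 50, 52, 61, 82}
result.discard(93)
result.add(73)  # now {2, 50, 52, 61, 73, 82}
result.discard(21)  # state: {2, 50, 52, 61, 73, 82}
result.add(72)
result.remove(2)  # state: {50, 52, 61, 72, 73, 82}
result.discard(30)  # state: {50, 52, 61, 72, 73, 82}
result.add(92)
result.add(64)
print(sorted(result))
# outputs [50, 52, 61, 64, 72, 73, 82, 92]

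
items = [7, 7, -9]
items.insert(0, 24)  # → [24, 7, 7, -9]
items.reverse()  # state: [-9, 7, 7, 24]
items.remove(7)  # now [-9, 7, 24]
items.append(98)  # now [-9, 7, 24, 98]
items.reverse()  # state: [98, 24, 7, -9]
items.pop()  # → -9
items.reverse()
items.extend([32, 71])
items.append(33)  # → [7, 24, 98, 32, 71, 33]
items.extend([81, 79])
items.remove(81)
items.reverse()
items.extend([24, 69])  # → [79, 33, 71, 32, 98, 24, 7, 24, 69]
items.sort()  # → [7, 24, 24, 32, 33, 69, 71, 79, 98]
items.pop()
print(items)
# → [7, 24, 24, 32, 33, 69, 71, 79]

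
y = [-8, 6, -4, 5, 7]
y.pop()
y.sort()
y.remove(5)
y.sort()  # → [-8, -4, 6]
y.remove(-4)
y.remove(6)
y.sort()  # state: [-8]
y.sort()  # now [-8]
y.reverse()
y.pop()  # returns -8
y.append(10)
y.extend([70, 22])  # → [10, 70, 22]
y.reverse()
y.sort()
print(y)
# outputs [10, 22, 70]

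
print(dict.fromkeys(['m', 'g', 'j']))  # {'m': None, 'g': None, 'j': None}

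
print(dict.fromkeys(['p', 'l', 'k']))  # {'p': None, 'l': None, 'k': None}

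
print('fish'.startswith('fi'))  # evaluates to True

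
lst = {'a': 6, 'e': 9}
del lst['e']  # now {'a': 6}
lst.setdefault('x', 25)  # 25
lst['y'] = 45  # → {'a': 6, 'x': 25, 'y': 45}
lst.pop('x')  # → 25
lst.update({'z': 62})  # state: {'a': 6, 'y': 45, 'z': 62}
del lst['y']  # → {'a': 6, 'z': 62}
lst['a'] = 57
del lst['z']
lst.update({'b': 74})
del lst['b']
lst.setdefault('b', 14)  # 14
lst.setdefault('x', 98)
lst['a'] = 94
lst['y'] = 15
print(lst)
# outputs {'a': 94, 'b': 14, 'x': 98, 'y': 15}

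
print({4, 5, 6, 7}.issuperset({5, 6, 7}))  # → True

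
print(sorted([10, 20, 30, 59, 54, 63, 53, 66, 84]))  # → [10, 20, 30, 53, 54, 59, 63, 66, 84]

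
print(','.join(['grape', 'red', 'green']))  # grape,red,green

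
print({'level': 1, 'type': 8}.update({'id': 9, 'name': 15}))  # None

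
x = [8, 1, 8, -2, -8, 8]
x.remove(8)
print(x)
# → [1, 8, -2, -8, 8]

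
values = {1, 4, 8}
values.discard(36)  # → {1, 4, 8}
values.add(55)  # {1, 4, 8, 55}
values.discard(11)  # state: {1, 4, 8, 55}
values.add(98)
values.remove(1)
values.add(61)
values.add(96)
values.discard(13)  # {4, 8, 55, 61, 96, 98}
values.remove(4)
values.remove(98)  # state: {8, 55, 61, 96}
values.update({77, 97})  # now {8, 55, 61, 77, 96, 97}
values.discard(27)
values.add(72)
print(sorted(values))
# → [8, 55, 61, 72, 77, 96, 97]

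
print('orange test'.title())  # Orange Test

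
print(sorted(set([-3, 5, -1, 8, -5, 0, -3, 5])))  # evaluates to [-5, -3, -1, 0, 5, 8]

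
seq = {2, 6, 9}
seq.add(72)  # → {2, 6, 9, 72}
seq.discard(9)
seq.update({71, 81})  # {2, 6, 71, 72, 81}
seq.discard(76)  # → {2, 6, 71, 72, 81}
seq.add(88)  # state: {2, 6, 71, 72, 81, 88}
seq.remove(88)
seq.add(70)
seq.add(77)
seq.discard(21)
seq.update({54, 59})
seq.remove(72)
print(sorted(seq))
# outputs [2, 6, 54, 59, 70, 71, 77, 81]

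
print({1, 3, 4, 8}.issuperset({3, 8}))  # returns True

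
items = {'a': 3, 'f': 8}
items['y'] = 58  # {'a': 3, 'f': 8, 'y': 58}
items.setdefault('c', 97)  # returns 97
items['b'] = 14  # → {'a': 3, 'f': 8, 'y': 58, 'c': 97, 'b': 14}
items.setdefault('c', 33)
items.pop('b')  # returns 14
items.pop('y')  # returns 58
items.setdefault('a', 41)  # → 3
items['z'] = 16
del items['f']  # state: {'a': 3, 'c': 97, 'z': 16}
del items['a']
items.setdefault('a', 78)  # 78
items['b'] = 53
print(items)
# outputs {'c': 97, 'z': 16, 'a': 78, 'b': 53}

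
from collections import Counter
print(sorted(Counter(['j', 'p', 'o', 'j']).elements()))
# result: ['j', 'j', 'o', 'p']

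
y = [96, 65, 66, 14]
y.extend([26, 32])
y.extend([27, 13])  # [96, 65, 66, 14, 26, 32, 27, 13]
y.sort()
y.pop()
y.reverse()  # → [66, 65, 32, 27, 26, 14, 13]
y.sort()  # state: [13, 14, 26, 27, 32, 65, 66]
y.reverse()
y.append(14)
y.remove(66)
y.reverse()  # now [14, 13, 14, 26, 27, 32, 65]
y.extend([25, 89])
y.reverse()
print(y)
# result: [89, 25, 65, 32, 27, 26, 14, 13, 14]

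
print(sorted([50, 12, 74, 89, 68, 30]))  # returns [12, 30, 50, 68, 74, 89]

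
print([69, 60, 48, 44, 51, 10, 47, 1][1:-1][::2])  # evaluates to [60, 44, 10]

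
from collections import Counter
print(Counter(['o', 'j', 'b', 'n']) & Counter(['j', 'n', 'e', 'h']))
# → Counter({'j': 1, 'n': 1})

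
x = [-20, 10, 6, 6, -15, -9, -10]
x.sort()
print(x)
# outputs [-20, -15, -10, -9, 6, 6, 10]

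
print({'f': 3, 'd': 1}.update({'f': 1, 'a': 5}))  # None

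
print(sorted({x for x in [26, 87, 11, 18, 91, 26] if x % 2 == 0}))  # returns [18, 26]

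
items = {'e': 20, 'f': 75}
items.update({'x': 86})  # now {'e': 20, 'f': 75, 'x': 86}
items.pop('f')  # 75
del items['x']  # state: {'e': 20}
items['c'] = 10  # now {'e': 20, 'c': 10}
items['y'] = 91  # {'e': 20, 'c': 10, 'y': 91}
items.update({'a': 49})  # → {'e': 20, 'c': 10, 'y': 91, 'a': 49}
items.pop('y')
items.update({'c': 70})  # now {'e': 20, 'c': 70, 'a': 49}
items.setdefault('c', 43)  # 70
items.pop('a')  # 49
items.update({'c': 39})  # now {'e': 20, 'c': 39}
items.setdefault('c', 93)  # 39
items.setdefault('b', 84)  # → 84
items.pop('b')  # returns 84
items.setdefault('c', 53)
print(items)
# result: {'e': 20, 'c': 39}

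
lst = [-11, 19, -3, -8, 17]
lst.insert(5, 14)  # [-11, 19, -3, -8, 17, 14]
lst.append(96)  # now [-11, 19, -3, -8, 17, 14, 96]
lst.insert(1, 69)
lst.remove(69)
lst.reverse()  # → [96, 14, 17, -8, -3, 19, -11]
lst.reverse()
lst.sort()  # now [-11, -8, -3, 14, 17, 19, 96]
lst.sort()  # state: [-11, -8, -3, 14, 17, 19, 96]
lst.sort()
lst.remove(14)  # [-11, -8, -3, 17, 19, 96]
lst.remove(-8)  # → [-11, -3, 17, 19, 96]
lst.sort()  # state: [-11, -3, 17, 19, 96]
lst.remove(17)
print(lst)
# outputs [-11, -3, 19, 96]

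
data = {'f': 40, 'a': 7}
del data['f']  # {'a': 7}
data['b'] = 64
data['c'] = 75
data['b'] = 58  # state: {'a': 7, 'b': 58, 'c': 75}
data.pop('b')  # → 58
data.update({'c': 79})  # {'a': 7, 'c': 79}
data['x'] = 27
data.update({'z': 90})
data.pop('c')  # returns 79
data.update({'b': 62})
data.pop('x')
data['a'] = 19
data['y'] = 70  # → {'a': 19, 'z': 90, 'b': 62, 'y': 70}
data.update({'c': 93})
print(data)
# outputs {'a': 19, 'z': 90, 'b': 62, 'y': 70, 'c': 93}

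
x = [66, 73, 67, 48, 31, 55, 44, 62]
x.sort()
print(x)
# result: [31, 44, 48, 55, 62, 66, 67, 73]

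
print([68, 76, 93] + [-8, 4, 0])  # [68, 76, 93, -8, 4, 0]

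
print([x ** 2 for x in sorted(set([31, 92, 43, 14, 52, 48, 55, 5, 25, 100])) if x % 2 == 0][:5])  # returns [196, 2304, 2704, 8464, 10000]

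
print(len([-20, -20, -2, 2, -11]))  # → 5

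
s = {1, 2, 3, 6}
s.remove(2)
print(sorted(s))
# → [1, 3, 6]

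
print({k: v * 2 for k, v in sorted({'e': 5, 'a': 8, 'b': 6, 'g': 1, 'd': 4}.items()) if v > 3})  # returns {'a': 16, 'b': 12, 'd': 8, 'e': 10}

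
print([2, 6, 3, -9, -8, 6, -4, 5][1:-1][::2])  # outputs [6, -9, 6]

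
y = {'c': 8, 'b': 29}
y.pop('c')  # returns 8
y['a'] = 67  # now {'b': 29, 'a': 67}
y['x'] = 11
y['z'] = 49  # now {'b': 29, 'a': 67, 'x': 11, 'z': 49}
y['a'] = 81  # {'b': 29, 'a': 81, 'x': 11, 'z': 49}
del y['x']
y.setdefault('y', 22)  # 22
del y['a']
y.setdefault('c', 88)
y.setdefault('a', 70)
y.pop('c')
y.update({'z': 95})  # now {'b': 29, 'z': 95, 'y': 22, 'a': 70}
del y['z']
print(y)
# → {'b': 29, 'y': 22, 'a': 70}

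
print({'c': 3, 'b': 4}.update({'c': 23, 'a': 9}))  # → None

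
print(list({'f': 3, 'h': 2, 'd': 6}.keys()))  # ['f', 'h', 'd']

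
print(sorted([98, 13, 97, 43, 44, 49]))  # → [13, 43, 44, 49, 97, 98]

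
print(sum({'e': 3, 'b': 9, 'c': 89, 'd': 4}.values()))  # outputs 105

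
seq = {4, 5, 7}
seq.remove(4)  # {5, 7}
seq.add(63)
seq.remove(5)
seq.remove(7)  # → {63}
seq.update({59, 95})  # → {59, 63, 95}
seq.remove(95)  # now {59, 63}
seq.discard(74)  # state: {59, 63}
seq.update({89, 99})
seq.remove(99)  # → {59, 63, 89}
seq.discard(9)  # {59, 63, 89}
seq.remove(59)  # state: {63, 89}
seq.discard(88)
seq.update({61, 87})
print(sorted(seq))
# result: [61, 63, 87, 89]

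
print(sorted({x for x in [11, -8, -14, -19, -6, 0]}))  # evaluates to [-19, -14, -8, -6, 0, 11]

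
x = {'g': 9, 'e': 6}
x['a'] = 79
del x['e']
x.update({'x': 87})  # {'g': 9, 'a': 79, 'x': 87}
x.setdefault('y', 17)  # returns 17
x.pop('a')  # 79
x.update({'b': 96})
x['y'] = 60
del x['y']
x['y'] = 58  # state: {'g': 9, 'x': 87, 'b': 96, 'y': 58}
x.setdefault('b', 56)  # 96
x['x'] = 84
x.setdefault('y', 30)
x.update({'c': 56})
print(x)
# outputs {'g': 9, 'x': 84, 'b': 96, 'y': 58, 'c': 56}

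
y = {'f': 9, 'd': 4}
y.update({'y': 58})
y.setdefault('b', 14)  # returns 14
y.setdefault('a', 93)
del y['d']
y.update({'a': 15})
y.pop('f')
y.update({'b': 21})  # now {'y': 58, 'b': 21, 'a': 15}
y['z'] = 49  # {'y': 58, 'b': 21, 'a': 15, 'z': 49}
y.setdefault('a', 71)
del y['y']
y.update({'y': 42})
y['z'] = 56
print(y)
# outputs {'b': 21, 'a': 15, 'z': 56, 'y': 42}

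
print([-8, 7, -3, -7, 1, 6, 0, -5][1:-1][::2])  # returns [7, -7, 6]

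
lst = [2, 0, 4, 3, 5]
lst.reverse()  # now [5, 3, 4, 0, 2]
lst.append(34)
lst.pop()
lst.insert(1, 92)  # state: [5, 92, 3, 4, 0, 2]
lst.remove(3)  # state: [5, 92, 4, 0, 2]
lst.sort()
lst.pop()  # 92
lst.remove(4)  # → [0, 2, 5]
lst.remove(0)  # [2, 5]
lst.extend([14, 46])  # [2, 5, 14, 46]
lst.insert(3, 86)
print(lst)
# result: [2, 5, 14, 86, 46]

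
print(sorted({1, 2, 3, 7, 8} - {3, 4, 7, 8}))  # [1, 2]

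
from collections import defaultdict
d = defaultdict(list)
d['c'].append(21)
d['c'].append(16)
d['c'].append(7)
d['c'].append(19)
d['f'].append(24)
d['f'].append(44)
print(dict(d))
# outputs {'c': [21, 16, 7, 19], 'f': [24, 44]}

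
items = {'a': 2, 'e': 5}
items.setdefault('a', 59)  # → 2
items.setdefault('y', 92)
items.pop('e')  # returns 5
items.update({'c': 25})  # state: {'a': 2, 'y': 92, 'c': 25}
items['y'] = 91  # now {'a': 2, 'y': 91, 'c': 25}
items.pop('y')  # 91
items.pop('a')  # 2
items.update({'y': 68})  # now {'c': 25, 'y': 68}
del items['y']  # {'c': 25}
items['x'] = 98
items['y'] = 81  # {'c': 25, 'x': 98, 'y': 81}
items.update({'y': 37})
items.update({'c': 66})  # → {'c': 66, 'x': 98, 'y': 37}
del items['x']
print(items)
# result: {'c': 66, 'y': 37}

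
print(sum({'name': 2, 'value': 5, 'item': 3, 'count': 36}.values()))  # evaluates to 46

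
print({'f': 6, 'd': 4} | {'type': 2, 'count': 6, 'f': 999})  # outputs {'f': 999, 'd': 4, 'type': 2, 'count': 6}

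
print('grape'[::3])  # gp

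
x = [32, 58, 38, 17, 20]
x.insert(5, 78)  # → [32, 58, 38, 17, 20, 78]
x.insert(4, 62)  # [32, 58, 38, 17, 62, 20, 78]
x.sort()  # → [17, 20, 32, 38, 58, 62, 78]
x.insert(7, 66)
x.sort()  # [17, 20, 32, 38, 58, 62, 66, 78]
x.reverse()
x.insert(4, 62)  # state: [78, 66, 62, 58, 62, 38, 32, 20, 17]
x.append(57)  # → [78, 66, 62, 58, 62, 38, 32, 20, 17, 57]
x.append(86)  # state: [78, 66, 62, 58, 62, 38, 32, 20, 17, 57, 86]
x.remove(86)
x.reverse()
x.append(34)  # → [57, 17, 20, 32, 38, 62, 58, 62, 66, 78, 34]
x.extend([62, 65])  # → [57, 17, 20, 32, 38, 62, 58, 62, 66, 78, 34, 62, 65]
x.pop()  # 65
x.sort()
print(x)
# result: [17, 20, 32, 34, 38, 57, 58, 62, 62, 62, 66, 78]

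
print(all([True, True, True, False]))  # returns False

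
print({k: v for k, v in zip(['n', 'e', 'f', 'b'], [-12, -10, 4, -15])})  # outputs {'n': -12, 'e': -10, 'f': 4, 'b': -15}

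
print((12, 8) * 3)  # (12, 8, 12, 8, 12, 8)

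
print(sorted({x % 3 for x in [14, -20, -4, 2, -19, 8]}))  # [1, 2]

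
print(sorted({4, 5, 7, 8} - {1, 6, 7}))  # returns [4, 5, 8]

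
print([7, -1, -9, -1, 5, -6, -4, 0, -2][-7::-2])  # [-9, 7]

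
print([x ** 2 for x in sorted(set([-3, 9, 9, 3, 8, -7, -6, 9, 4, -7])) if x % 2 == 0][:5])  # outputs [36, 16, 64]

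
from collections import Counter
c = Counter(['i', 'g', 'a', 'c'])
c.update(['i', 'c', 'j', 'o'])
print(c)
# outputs Counter({'i': 2, 'c': 2, 'g': 1, 'a': 1, 'j': 1, 'o': 1})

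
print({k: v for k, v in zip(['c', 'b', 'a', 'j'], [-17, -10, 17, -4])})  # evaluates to {'c': -17, 'b': -10, 'a': 17, 'j': -4}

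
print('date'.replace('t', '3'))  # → da3e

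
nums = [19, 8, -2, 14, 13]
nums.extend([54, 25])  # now [19, 8, -2, 14, 13, 54, 25]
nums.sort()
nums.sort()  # [-2, 8, 13, 14, 19, 25, 54]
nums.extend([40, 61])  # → [-2, 8, 13, 14, 19, 25, 54, 40, 61]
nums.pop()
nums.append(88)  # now [-2, 8, 13, 14, 19, 25, 54, 40, 88]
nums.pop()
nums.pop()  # 40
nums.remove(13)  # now [-2, 8, 14, 19, 25, 54]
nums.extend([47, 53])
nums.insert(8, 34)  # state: [-2, 8, 14, 19, 25, 54, 47, 53, 34]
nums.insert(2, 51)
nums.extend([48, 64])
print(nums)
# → [-2, 8, 51, 14, 19, 25, 54, 47, 53, 34, 48, 64]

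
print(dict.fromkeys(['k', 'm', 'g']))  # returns {'k': None, 'm': None, 'g': None}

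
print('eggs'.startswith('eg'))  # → True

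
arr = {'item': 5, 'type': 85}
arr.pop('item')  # 5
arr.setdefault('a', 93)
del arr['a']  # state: {'type': 85}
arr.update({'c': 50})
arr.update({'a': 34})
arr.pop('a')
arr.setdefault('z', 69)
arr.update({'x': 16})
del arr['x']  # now {'type': 85, 'c': 50, 'z': 69}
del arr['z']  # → {'type': 85, 'c': 50}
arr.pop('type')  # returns 85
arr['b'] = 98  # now {'c': 50, 'b': 98}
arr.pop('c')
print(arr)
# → {'b': 98}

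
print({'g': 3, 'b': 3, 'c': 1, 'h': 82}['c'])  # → 1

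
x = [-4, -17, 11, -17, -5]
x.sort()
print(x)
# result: [-17, -17, -5, -4, 11]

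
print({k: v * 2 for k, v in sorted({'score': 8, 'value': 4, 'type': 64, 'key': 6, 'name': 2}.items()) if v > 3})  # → {'key': 12, 'score': 16, 'type': 128, 'value': 8}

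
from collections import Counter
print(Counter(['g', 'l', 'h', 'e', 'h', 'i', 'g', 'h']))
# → Counter({'h': 3, 'g': 2, 'l': 1, 'e': 1, 'i': 1})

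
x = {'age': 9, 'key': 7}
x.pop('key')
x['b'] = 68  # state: {'age': 9, 'b': 68}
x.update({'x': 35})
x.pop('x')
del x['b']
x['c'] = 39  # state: {'age': 9, 'c': 39}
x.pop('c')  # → 39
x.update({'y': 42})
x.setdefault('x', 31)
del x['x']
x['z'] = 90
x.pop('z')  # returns 90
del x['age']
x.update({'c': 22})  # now {'y': 42, 'c': 22}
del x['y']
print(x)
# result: {'c': 22}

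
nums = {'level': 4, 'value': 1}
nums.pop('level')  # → 4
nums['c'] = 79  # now {'value': 1, 'c': 79}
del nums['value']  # {'c': 79}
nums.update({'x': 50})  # {'c': 79, 'x': 50}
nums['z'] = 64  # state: {'c': 79, 'x': 50, 'z': 64}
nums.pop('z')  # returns 64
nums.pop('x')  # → 50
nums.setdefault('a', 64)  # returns 64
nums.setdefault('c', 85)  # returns 79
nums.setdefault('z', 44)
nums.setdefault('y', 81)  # 81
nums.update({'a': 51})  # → {'c': 79, 'a': 51, 'z': 44, 'y': 81}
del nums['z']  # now {'c': 79, 'a': 51, 'y': 81}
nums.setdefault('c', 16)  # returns 79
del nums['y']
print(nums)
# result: {'c': 79, 'a': 51}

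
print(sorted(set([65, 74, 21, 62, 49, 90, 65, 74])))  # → [21, 49, 62, 65, 74, 90]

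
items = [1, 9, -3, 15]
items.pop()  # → 15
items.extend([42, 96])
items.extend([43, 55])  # [1, 9, -3, 42, 96, 43, 55]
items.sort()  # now [-3, 1, 9, 42, 43, 55, 96]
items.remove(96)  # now [-3, 1, 9, 42, 43, 55]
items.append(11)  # [-3, 1, 9, 42, 43, 55, 11]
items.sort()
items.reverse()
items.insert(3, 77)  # [55, 43, 42, 77, 11, 9, 1, -3]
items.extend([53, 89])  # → [55, 43, 42, 77, 11, 9, 1, -3, 53, 89]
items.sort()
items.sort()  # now [-3, 1, 9, 11, 42, 43, 53, 55, 77, 89]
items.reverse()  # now [89, 77, 55, 53, 43, 42, 11, 9, 1, -3]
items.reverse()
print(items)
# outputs [-3, 1, 9, 11, 42, 43, 53, 55, 77, 89]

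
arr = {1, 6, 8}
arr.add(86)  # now {1, 6, 8, 86}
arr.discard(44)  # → {1, 6, 8, 86}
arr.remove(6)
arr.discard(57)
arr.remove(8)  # {1, 86}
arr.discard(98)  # {1, 86}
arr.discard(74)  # {1, 86}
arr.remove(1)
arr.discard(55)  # {86}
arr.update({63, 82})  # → {63, 82, 86}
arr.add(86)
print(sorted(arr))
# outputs [63, 82, 86]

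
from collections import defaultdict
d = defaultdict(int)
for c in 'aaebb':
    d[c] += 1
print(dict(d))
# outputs {'a': 2, 'e': 1, 'b': 2}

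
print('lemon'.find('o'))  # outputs 3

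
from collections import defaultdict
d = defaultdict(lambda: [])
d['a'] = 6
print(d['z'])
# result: []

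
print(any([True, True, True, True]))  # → True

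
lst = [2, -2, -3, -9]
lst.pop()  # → -9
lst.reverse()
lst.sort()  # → [-3, -2, 2]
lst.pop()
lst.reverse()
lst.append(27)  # [-2, -3, 27]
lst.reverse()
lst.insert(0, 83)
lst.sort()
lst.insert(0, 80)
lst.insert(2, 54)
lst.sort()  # [-3, -2, 27, 54, 80, 83]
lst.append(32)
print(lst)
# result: [-3, -2, 27, 54, 80, 83, 32]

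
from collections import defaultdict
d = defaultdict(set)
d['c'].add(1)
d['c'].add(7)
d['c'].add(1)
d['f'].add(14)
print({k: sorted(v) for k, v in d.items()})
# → {'c': [1, 7], 'f': [14]}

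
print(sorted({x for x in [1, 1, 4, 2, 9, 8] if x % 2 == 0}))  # [2, 4, 8]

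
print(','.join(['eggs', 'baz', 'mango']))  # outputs eggs,baz,mango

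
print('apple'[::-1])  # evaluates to elppa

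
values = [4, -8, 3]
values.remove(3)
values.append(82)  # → [4, -8, 82]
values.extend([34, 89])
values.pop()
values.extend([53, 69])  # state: [4, -8, 82, 34, 53, 69]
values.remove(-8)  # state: [4, 82, 34, 53, 69]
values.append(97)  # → [4, 82, 34, 53, 69, 97]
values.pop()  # 97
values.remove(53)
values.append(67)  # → [4, 82, 34, 69, 67]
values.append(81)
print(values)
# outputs [4, 82, 34, 69, 67, 81]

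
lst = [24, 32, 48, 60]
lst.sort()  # [24, 32, 48, 60]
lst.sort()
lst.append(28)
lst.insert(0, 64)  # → [64, 24, 32, 48, 60, 28]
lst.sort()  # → [24, 28, 32, 48, 60, 64]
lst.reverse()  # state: [64, 60, 48, 32, 28, 24]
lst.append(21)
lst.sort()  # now [21, 24, 28, 32, 48, 60, 64]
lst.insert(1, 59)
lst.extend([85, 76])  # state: [21, 59, 24, 28, 32, 48, 60, 64, 85, 76]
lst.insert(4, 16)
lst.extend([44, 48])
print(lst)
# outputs [21, 59, 24, 28, 16, 32, 48, 60, 64, 85, 76, 44, 48]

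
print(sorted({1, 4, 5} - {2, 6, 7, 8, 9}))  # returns [1, 4, 5]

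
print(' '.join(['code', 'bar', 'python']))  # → code bar python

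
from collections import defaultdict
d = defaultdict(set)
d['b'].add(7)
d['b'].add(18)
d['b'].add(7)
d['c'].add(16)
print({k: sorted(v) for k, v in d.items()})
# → {'b': [7, 18], 'c': [16]}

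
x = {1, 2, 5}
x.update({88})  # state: {1, 2, 5, 88}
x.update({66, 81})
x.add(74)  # {1, 2, 5, 66, 74, 81, 88}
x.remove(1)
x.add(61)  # {2, 5, 61, 66, 74, 81, 88}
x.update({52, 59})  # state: {2, 5, 52, 59, 61, 66, 74, 81, 88}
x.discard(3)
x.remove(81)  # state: {2, 5, 52, 59, 61, 66, 74, 88}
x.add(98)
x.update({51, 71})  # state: {2, 5, 51, 52, 59, 61, 66, 71, 74, 88, 98}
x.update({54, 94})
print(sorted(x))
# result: [2, 5, 51, 52, 54, 59, 61, 66, 71, 74, 88, 94, 98]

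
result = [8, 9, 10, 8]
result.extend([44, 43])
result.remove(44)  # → [8, 9, 10, 8, 43]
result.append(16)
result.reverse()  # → [16, 43, 8, 10, 9, 8]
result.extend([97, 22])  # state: [16, 43, 8, 10, 9, 8, 97, 22]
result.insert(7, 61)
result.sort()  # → [8, 8, 9, 10, 16, 22, 43, 61, 97]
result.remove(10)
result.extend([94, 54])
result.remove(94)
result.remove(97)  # [8, 8, 9, 16, 22, 43, 61, 54]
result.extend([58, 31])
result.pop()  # 31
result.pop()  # 58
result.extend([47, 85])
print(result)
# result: [8, 8, 9, 16, 22, 43, 61, 54, 47, 85]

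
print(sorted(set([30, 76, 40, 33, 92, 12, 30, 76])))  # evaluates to [12, 30, 33, 40, 76, 92]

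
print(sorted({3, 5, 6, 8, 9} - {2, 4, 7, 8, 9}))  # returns [3, 5, 6]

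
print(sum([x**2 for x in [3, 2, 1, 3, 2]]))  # 27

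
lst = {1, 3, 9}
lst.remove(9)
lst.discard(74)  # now {1, 3}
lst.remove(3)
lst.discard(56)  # {1}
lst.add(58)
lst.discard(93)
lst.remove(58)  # {1}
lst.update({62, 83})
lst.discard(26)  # {1, 62, 83}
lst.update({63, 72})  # {1, 62, 63, 72, 83}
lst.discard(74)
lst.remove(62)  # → {1, 63, 72, 83}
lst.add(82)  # {1, 63, 72, 82, 83}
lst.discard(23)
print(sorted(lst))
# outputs [1, 63, 72, 82, 83]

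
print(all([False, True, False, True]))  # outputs False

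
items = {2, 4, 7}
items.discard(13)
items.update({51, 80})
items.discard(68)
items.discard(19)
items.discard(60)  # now {2, 4, 7, 51, 80}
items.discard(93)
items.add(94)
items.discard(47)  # {2, 4, 7, 51, 80, 94}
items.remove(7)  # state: {2, 4, 51, 80, 94}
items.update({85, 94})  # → {2, 4, 51, 80, 85, 94}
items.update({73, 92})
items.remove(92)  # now {2, 4, 51, 73, 80, 85, 94}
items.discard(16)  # {2, 4, 51, 73, 80, 85, 94}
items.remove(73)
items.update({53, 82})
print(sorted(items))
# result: [2, 4, 51, 53, 80, 82, 85, 94]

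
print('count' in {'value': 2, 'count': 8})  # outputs True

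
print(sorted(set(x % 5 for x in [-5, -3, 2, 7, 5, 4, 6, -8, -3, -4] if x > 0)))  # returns [0, 1, 2, 4]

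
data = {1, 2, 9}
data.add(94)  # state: {1, 2, 9, 94}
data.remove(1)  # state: {2, 9, 94}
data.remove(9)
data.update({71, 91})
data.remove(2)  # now {71, 91, 94}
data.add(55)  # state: {55, 71, 91, 94}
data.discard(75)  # {55, 71, 91, 94}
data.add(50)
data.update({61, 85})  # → {50, 55, 61, 71, 85, 91, 94}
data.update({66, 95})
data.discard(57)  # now {50, 55, 61, 66, 71, 85, 91, 94, 95}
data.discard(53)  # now {50, 55, 61, 66, 71, 85, 91, 94, 95}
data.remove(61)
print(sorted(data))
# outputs [50, 55, 66, 71, 85, 91, 94, 95]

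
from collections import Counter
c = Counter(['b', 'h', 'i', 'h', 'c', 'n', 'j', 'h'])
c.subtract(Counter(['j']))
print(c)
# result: Counter({'h': 3, 'b': 1, 'i': 1, 'c': 1, 'n': 1, 'j': 0})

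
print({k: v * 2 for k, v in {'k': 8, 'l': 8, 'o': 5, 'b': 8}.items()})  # {'k': 16, 'l': 16, 'o': 10, 'b': 16}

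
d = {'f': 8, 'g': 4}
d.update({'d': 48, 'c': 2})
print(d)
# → {'f': 8, 'g': 4, 'd': 48, 'c': 2}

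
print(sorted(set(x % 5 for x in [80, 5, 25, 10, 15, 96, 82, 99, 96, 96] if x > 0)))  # [0, 1, 2, 4]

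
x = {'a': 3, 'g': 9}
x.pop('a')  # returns 3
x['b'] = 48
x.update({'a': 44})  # {'g': 9, 'b': 48, 'a': 44}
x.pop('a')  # 44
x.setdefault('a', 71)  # 71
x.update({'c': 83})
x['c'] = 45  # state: {'g': 9, 'b': 48, 'a': 71, 'c': 45}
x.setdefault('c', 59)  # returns 45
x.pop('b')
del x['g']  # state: {'a': 71, 'c': 45}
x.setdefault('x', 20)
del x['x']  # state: {'a': 71, 'c': 45}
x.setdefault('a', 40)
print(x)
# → {'a': 71, 'c': 45}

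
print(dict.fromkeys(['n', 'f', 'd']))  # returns {'n': None, 'f': None, 'd': None}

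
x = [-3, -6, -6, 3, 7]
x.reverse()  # [7, 3, -6, -6, -3]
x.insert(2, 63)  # [7, 3, 63, -6, -6, -3]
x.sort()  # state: [-6, -6, -3, 3, 7, 63]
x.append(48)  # [-6, -6, -3, 3, 7, 63, 48]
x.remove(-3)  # [-6, -6, 3, 7, 63, 48]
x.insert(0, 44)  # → [44, -6, -6, 3, 7, 63, 48]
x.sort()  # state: [-6, -6, 3, 7, 44, 48, 63]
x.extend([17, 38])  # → [-6, -6, 3, 7, 44, 48, 63, 17, 38]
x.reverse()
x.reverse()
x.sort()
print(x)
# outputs [-6, -6, 3, 7, 17, 38, 44, 48, 63]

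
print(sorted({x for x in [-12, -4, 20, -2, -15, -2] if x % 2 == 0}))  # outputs [-12, -4, -2, 20]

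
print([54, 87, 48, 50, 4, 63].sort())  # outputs None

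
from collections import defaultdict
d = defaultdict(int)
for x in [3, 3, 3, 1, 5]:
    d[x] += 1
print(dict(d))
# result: {3: 3, 1: 1, 5: 1}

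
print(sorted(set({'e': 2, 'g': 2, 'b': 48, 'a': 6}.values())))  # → [2, 6, 48]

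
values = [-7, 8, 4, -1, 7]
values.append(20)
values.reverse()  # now [20, 7, -1, 4, 8, -7]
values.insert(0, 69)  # [69, 20, 7, -1, 4, 8, -7]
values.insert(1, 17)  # [69, 17, 20, 7, -1, 4, 8, -7]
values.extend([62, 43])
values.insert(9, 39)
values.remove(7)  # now [69, 17, 20, -1, 4, 8, -7, 62, 39, 43]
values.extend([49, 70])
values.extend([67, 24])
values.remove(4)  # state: [69, 17, 20, -1, 8, -7, 62, 39, 43, 49, 70, 67, 24]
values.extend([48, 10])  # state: [69, 17, 20, -1, 8, -7, 62, 39, 43, 49, 70, 67, 24, 48, 10]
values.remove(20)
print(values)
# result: [69, 17, -1, 8, -7, 62, 39, 43, 49, 70, 67, 24, 48, 10]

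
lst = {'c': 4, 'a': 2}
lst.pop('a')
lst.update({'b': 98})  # {'c': 4, 'b': 98}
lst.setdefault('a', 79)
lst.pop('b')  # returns 98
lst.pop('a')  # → 79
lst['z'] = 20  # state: {'c': 4, 'z': 20}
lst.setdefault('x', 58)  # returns 58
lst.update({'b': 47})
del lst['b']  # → {'c': 4, 'z': 20, 'x': 58}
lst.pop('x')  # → 58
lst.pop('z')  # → 20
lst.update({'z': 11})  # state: {'c': 4, 'z': 11}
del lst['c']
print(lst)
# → {'z': 11}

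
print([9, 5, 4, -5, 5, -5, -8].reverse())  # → None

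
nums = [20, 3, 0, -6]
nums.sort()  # [-6, 0, 3, 20]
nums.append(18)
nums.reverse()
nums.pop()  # -6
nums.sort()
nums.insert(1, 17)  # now [0, 17, 3, 18, 20]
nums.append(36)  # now [0, 17, 3, 18, 20, 36]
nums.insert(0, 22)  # [22, 0, 17, 3, 18, 20, 36]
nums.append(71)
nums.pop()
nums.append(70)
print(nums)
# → [22, 0, 17, 3, 18, 20, 36, 70]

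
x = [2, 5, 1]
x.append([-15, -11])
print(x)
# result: [2, 5, 1, [-15, -11]]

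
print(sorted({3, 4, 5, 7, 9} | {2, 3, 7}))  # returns [2, 3, 4, 5, 7, 9]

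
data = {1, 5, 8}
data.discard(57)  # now {1, 5, 8}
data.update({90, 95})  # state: {1, 5, 8, 90, 95}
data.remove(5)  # {1, 8, 90, 95}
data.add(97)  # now {1, 8, 90, 95, 97}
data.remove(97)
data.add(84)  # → {1, 8, 84, 90, 95}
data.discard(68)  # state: {1, 8, 84, 90, 95}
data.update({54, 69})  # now {1, 8, 54, 69, 84, 90, 95}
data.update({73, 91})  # {1, 8, 54, 69, 73, 84, 90, 91, 95}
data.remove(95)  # {1, 8, 54, 69, 73, 84, 90, 91}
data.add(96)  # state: {1, 8, 54, 69, 73, 84, 90, 91, 96}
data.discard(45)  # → {1, 8, 54, 69, 73, 84, 90, 91, 96}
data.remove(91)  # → {1, 8, 54, 69, 73, 84, 90, 96}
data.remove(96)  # {1, 8, 54, 69, 73, 84, 90}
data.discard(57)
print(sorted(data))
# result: [1, 8, 54, 69, 73, 84, 90]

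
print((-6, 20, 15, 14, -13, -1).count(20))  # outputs 1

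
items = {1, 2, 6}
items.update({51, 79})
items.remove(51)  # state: {1, 2, 6, 79}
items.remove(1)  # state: {2, 6, 79}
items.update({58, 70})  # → {2, 6, 58, 70, 79}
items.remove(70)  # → {2, 6, 58, 79}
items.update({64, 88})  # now {2, 6, 58, 64, 79, 88}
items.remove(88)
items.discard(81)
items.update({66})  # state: {2, 6, 58, 64, 66, 79}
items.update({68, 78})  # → {2, 6, 58, 64, 66, 68, 78, 79}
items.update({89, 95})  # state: {2, 6, 58, 64, 66, 68, 78, 79, 89, 95}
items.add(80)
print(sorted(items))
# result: [2, 6, 58, 64, 66, 68, 78, 79, 80, 89, 95]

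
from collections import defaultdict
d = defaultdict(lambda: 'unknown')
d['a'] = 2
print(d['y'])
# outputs unknown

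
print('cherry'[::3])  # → cr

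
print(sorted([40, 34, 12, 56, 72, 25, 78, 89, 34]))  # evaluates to [12, 25, 34, 34, 40, 56, 72, 78, 89]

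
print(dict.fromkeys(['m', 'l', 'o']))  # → {'m': None, 'l': None, 'o': None}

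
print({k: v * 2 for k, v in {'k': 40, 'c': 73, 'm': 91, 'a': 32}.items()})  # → {'k': 80, 'c': 146, 'm': 182, 'a': 64}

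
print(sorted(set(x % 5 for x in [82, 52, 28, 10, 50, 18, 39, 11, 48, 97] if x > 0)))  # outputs [0, 1, 2, 3, 4]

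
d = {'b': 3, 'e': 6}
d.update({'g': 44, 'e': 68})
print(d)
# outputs {'b': 3, 'e': 68, 'g': 44}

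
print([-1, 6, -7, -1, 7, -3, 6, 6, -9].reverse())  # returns None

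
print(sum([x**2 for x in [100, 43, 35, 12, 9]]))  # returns 13299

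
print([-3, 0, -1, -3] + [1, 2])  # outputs [-3, 0, -1, -3, 1, 2]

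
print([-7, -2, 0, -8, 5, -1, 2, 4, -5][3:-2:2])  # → [-8, -1]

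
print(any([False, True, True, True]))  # True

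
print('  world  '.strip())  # world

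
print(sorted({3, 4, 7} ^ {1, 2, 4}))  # [1, 2, 3, 7]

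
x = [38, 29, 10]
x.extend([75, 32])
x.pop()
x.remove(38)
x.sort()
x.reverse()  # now [75, 29, 10]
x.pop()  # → 10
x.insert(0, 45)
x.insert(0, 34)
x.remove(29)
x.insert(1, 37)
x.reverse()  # [75, 45, 37, 34]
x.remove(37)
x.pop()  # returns 34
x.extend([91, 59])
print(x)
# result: [75, 45, 91, 59]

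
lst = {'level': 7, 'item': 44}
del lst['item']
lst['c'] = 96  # {'level': 7, 'c': 96}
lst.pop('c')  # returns 96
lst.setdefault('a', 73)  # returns 73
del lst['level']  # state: {'a': 73}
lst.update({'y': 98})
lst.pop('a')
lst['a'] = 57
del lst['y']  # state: {'a': 57}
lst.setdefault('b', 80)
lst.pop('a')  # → 57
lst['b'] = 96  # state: {'b': 96}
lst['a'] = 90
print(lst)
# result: {'b': 96, 'a': 90}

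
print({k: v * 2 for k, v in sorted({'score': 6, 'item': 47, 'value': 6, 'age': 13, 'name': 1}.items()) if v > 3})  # {'age': 26, 'item': 94, 'score': 12, 'value': 12}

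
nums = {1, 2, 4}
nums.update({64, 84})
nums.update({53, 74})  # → {1, 2, 4, 53, 64, 74, 84}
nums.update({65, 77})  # {1, 2, 4, 53, 64, 65, 74, 77, 84}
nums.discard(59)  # {1, 2, 4, 53, 64, 65, 74, 77, 84}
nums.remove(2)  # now {1, 4, 53, 64, 65, 74, 77, 84}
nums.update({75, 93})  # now {1, 4, 53, 64, 65, 74, 75, 77, 84, 93}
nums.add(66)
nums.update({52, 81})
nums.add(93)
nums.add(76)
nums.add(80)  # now {1, 4, 52, 53, 64, 65, 66, 74, 75, 76, 77, 80, 81, 84, 93}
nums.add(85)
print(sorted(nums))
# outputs [1, 4, 52, 53, 64, 65, 66, 74, 75, 76, 77, 80, 81, 84, 85, 93]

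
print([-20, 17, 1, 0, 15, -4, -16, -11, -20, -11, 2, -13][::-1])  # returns [-13, 2, -11, -20, -11, -16, -4, 15, 0, 1, 17, -20]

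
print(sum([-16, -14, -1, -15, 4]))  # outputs -42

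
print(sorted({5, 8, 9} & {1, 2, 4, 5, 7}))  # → [5]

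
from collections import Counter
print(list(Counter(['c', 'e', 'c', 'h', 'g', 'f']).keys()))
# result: ['c', 'e', 'h', 'g', 'f']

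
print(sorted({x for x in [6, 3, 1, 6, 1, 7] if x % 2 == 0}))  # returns [6]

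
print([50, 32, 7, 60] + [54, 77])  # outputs [50, 32, 7, 60, 54, 77]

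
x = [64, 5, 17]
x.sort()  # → [5, 17, 64]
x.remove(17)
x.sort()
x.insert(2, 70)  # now [5, 64, 70]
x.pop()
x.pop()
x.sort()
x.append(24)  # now [5, 24]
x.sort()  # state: [5, 24]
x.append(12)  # [5, 24, 12]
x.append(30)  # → [5, 24, 12, 30]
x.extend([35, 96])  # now [5, 24, 12, 30, 35, 96]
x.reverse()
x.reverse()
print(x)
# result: [5, 24, 12, 30, 35, 96]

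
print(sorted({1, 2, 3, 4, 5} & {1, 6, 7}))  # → [1]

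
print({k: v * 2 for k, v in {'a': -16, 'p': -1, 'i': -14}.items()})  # {'a': -32, 'p': -2, 'i': -28}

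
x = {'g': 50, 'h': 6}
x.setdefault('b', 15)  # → 15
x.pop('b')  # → 15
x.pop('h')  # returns 6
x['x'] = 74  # {'g': 50, 'x': 74}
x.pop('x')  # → 74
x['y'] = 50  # {'g': 50, 'y': 50}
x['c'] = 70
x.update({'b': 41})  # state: {'g': 50, 'y': 50, 'c': 70, 'b': 41}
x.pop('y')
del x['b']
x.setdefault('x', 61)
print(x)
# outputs {'g': 50, 'c': 70, 'x': 61}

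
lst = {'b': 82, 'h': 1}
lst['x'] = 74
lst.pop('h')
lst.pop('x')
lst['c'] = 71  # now {'b': 82, 'c': 71}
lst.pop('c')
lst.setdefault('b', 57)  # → 82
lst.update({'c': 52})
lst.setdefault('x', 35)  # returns 35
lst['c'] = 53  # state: {'b': 82, 'c': 53, 'x': 35}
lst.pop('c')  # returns 53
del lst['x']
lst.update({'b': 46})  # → {'b': 46}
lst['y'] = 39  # {'b': 46, 'y': 39}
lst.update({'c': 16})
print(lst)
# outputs {'b': 46, 'y': 39, 'c': 16}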